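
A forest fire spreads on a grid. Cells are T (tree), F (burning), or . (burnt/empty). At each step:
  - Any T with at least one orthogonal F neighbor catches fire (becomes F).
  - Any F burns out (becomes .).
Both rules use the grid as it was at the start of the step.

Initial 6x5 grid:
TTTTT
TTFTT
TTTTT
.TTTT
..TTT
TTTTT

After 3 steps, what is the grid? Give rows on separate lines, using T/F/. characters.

Step 1: 4 trees catch fire, 1 burn out
  TTFTT
  TF.FT
  TTFTT
  .TTTT
  ..TTT
  TTTTT
Step 2: 7 trees catch fire, 4 burn out
  TF.FT
  F...F
  TF.FT
  .TFTT
  ..TTT
  TTTTT
Step 3: 7 trees catch fire, 7 burn out
  F...F
  .....
  F...F
  .F.FT
  ..FTT
  TTTTT

F...F
.....
F...F
.F.FT
..FTT
TTTTT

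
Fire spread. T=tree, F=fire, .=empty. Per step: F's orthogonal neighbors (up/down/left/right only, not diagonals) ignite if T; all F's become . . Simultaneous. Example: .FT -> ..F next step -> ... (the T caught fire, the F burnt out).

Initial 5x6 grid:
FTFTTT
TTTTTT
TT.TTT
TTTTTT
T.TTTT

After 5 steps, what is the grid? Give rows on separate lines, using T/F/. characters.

Step 1: 4 trees catch fire, 2 burn out
  .F.FTT
  FTFTTT
  TT.TTT
  TTTTTT
  T.TTTT
Step 2: 4 trees catch fire, 4 burn out
  ....FT
  .F.FTT
  FT.TTT
  TTTTTT
  T.TTTT
Step 3: 5 trees catch fire, 4 burn out
  .....F
  ....FT
  .F.FTT
  FTTTTT
  T.TTTT
Step 4: 5 trees catch fire, 5 burn out
  ......
  .....F
  ....FT
  .FTFTT
  F.TTTT
Step 5: 4 trees catch fire, 5 burn out
  ......
  ......
  .....F
  ..F.FT
  ..TFTT

......
......
.....F
..F.FT
..TFTT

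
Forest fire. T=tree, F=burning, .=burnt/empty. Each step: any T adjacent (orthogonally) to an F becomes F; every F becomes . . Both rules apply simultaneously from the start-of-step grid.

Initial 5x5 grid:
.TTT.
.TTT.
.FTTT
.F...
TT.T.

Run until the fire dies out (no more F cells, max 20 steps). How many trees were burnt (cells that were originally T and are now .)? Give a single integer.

Answer: 11

Derivation:
Step 1: +3 fires, +2 burnt (F count now 3)
Step 2: +4 fires, +3 burnt (F count now 4)
Step 3: +3 fires, +4 burnt (F count now 3)
Step 4: +1 fires, +3 burnt (F count now 1)
Step 5: +0 fires, +1 burnt (F count now 0)
Fire out after step 5
Initially T: 12, now '.': 24
Total burnt (originally-T cells now '.'): 11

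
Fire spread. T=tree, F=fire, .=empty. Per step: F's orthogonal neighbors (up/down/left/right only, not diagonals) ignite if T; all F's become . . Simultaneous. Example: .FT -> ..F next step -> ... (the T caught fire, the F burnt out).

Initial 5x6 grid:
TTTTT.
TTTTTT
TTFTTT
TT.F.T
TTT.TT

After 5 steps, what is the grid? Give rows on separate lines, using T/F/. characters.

Step 1: 3 trees catch fire, 2 burn out
  TTTTT.
  TTFTTT
  TF.FTT
  TT...T
  TTT.TT
Step 2: 6 trees catch fire, 3 burn out
  TTFTT.
  TF.FTT
  F...FT
  TF...T
  TTT.TT
Step 3: 7 trees catch fire, 6 burn out
  TF.FT.
  F...FT
  .....F
  F....T
  TFT.TT
Step 4: 6 trees catch fire, 7 burn out
  F...F.
  .....F
  ......
  .....F
  F.F.TT
Step 5: 1 trees catch fire, 6 burn out
  ......
  ......
  ......
  ......
  ....TF

......
......
......
......
....TF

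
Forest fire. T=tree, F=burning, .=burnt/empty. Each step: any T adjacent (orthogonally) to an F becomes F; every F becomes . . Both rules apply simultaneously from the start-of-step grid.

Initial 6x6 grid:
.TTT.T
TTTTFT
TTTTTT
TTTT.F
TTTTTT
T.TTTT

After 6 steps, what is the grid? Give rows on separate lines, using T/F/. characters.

Step 1: 5 trees catch fire, 2 burn out
  .TTT.T
  TTTF.F
  TTTTFF
  TTTT..
  TTTTTF
  T.TTTT
Step 2: 6 trees catch fire, 5 burn out
  .TTF.F
  TTF...
  TTTF..
  TTTT..
  TTTTF.
  T.TTTF
Step 3: 6 trees catch fire, 6 burn out
  .TF...
  TF....
  TTF...
  TTTF..
  TTTF..
  T.TTF.
Step 4: 6 trees catch fire, 6 burn out
  .F....
  F.....
  TF....
  TTF...
  TTF...
  T.TF..
Step 5: 4 trees catch fire, 6 burn out
  ......
  ......
  F.....
  TF....
  TF....
  T.F...
Step 6: 2 trees catch fire, 4 burn out
  ......
  ......
  ......
  F.....
  F.....
  T.....

......
......
......
F.....
F.....
T.....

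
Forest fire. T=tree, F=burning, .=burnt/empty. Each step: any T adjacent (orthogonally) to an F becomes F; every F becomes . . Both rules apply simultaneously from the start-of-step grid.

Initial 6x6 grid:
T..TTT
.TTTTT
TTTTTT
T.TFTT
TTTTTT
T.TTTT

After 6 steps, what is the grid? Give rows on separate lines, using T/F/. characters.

Step 1: 4 trees catch fire, 1 burn out
  T..TTT
  .TTTTT
  TTTFTT
  T.F.FT
  TTTFTT
  T.TTTT
Step 2: 7 trees catch fire, 4 burn out
  T..TTT
  .TTFTT
  TTF.FT
  T....F
  TTF.FT
  T.TFTT
Step 3: 9 trees catch fire, 7 burn out
  T..FTT
  .TF.FT
  TF...F
  T.....
  TF...F
  T.F.FT
Step 4: 6 trees catch fire, 9 burn out
  T...FT
  .F...F
  F.....
  T.....
  F.....
  T....F
Step 5: 3 trees catch fire, 6 burn out
  T....F
  ......
  ......
  F.....
  ......
  F.....
Step 6: 0 trees catch fire, 3 burn out
  T.....
  ......
  ......
  ......
  ......
  ......

T.....
......
......
......
......
......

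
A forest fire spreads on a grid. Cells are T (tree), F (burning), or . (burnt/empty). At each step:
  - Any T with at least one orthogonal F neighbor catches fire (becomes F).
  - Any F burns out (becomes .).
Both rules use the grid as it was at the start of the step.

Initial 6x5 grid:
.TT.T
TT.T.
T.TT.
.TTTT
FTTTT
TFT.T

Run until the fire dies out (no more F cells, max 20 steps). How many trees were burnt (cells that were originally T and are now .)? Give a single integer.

Answer: 14

Derivation:
Step 1: +3 fires, +2 burnt (F count now 3)
Step 2: +2 fires, +3 burnt (F count now 2)
Step 3: +2 fires, +2 burnt (F count now 2)
Step 4: +3 fires, +2 burnt (F count now 3)
Step 5: +3 fires, +3 burnt (F count now 3)
Step 6: +1 fires, +3 burnt (F count now 1)
Step 7: +0 fires, +1 burnt (F count now 0)
Fire out after step 7
Initially T: 20, now '.': 24
Total burnt (originally-T cells now '.'): 14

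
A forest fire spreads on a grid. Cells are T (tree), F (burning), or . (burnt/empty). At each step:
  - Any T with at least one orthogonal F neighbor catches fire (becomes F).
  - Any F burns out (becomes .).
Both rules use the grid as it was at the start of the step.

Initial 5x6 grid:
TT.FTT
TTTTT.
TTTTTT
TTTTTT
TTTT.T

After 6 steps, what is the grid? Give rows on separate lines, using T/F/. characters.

Step 1: 2 trees catch fire, 1 burn out
  TT..FT
  TTTFT.
  TTTTTT
  TTTTTT
  TTTT.T
Step 2: 4 trees catch fire, 2 burn out
  TT...F
  TTF.F.
  TTTFTT
  TTTTTT
  TTTT.T
Step 3: 4 trees catch fire, 4 burn out
  TT....
  TF....
  TTF.FT
  TTTFTT
  TTTT.T
Step 4: 7 trees catch fire, 4 burn out
  TF....
  F.....
  TF...F
  TTF.FT
  TTTF.T
Step 5: 5 trees catch fire, 7 burn out
  F.....
  ......
  F.....
  TF...F
  TTF..T
Step 6: 3 trees catch fire, 5 burn out
  ......
  ......
  ......
  F.....
  TF...F

......
......
......
F.....
TF...F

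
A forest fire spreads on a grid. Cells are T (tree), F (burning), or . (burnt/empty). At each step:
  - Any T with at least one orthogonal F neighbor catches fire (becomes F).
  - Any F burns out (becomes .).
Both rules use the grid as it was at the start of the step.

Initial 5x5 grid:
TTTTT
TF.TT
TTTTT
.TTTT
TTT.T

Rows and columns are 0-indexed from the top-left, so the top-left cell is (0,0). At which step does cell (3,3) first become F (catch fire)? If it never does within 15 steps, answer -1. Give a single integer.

Step 1: cell (3,3)='T' (+3 fires, +1 burnt)
Step 2: cell (3,3)='T' (+5 fires, +3 burnt)
Step 3: cell (3,3)='T' (+4 fires, +5 burnt)
Step 4: cell (3,3)='F' (+6 fires, +4 burnt)
  -> target ignites at step 4
Step 5: cell (3,3)='.' (+2 fires, +6 burnt)
Step 6: cell (3,3)='.' (+1 fires, +2 burnt)
Step 7: cell (3,3)='.' (+0 fires, +1 burnt)
  fire out at step 7

4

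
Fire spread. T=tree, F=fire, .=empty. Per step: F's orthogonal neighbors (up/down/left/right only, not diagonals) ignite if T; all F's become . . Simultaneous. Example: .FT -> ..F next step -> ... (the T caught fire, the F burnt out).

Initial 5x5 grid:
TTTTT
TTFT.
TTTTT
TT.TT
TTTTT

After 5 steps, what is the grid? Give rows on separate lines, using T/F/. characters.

Step 1: 4 trees catch fire, 1 burn out
  TTFTT
  TF.F.
  TTFTT
  TT.TT
  TTTTT
Step 2: 5 trees catch fire, 4 burn out
  TF.FT
  F....
  TF.FT
  TT.TT
  TTTTT
Step 3: 6 trees catch fire, 5 burn out
  F...F
  .....
  F...F
  TF.FT
  TTTTT
Step 4: 4 trees catch fire, 6 burn out
  .....
  .....
  .....
  F...F
  TFTFT
Step 5: 3 trees catch fire, 4 burn out
  .....
  .....
  .....
  .....
  F.F.F

.....
.....
.....
.....
F.F.F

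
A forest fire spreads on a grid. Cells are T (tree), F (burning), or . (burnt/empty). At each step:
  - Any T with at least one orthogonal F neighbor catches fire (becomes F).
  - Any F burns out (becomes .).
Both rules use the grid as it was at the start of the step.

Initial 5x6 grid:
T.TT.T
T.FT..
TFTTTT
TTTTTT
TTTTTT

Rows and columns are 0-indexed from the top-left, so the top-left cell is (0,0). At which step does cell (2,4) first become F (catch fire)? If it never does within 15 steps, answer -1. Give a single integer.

Step 1: cell (2,4)='T' (+5 fires, +2 burnt)
Step 2: cell (2,4)='T' (+6 fires, +5 burnt)
Step 3: cell (2,4)='F' (+5 fires, +6 burnt)
  -> target ignites at step 3
Step 4: cell (2,4)='.' (+3 fires, +5 burnt)
Step 5: cell (2,4)='.' (+2 fires, +3 burnt)
Step 6: cell (2,4)='.' (+1 fires, +2 burnt)
Step 7: cell (2,4)='.' (+0 fires, +1 burnt)
  fire out at step 7

3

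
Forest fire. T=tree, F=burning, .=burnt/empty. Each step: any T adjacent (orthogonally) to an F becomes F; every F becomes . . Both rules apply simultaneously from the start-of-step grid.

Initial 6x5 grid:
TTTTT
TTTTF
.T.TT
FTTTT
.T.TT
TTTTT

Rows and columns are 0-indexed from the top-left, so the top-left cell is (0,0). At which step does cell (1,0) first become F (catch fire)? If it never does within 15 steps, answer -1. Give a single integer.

Step 1: cell (1,0)='T' (+4 fires, +2 burnt)
Step 2: cell (1,0)='T' (+7 fires, +4 burnt)
Step 3: cell (1,0)='T' (+5 fires, +7 burnt)
Step 4: cell (1,0)='F' (+6 fires, +5 burnt)
  -> target ignites at step 4
Step 5: cell (1,0)='.' (+2 fires, +6 burnt)
Step 6: cell (1,0)='.' (+0 fires, +2 burnt)
  fire out at step 6

4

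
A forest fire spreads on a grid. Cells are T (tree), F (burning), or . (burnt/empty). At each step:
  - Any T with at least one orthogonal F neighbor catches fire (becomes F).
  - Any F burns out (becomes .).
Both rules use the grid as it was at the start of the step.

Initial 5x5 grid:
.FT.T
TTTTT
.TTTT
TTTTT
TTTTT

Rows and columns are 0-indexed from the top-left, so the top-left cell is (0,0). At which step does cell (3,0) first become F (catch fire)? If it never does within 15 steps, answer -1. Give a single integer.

Step 1: cell (3,0)='T' (+2 fires, +1 burnt)
Step 2: cell (3,0)='T' (+3 fires, +2 burnt)
Step 3: cell (3,0)='T' (+3 fires, +3 burnt)
Step 4: cell (3,0)='F' (+5 fires, +3 burnt)
  -> target ignites at step 4
Step 5: cell (3,0)='.' (+5 fires, +5 burnt)
Step 6: cell (3,0)='.' (+2 fires, +5 burnt)
Step 7: cell (3,0)='.' (+1 fires, +2 burnt)
Step 8: cell (3,0)='.' (+0 fires, +1 burnt)
  fire out at step 8

4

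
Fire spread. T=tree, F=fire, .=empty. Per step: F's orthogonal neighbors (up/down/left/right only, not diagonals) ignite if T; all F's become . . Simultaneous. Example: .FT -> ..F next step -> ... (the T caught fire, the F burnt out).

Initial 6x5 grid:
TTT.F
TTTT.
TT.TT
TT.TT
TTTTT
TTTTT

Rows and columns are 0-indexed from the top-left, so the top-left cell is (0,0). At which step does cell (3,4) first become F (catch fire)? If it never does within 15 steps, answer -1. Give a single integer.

Step 1: cell (3,4)='T' (+0 fires, +1 burnt)
  fire out at step 1
Target never catches fire within 15 steps

-1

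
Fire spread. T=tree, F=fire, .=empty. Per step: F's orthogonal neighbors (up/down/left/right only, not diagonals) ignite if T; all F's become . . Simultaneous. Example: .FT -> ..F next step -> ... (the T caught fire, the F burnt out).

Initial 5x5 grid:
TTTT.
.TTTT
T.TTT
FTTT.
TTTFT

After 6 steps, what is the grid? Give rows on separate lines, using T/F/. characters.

Step 1: 6 trees catch fire, 2 burn out
  TTTT.
  .TTTT
  F.TTT
  .FTF.
  FTF.F
Step 2: 3 trees catch fire, 6 burn out
  TTTT.
  .TTTT
  ..TFT
  ..F..
  .F...
Step 3: 3 trees catch fire, 3 burn out
  TTTT.
  .TTFT
  ..F.F
  .....
  .....
Step 4: 3 trees catch fire, 3 burn out
  TTTF.
  .TF.F
  .....
  .....
  .....
Step 5: 2 trees catch fire, 3 burn out
  TTF..
  .F...
  .....
  .....
  .....
Step 6: 1 trees catch fire, 2 burn out
  TF...
  .....
  .....
  .....
  .....

TF...
.....
.....
.....
.....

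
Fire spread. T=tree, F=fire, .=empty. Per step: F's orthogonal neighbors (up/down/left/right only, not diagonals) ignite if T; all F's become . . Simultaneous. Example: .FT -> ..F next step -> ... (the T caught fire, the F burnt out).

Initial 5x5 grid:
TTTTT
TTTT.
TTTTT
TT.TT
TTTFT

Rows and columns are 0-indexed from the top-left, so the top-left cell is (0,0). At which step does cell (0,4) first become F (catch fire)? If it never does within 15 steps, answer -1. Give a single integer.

Step 1: cell (0,4)='T' (+3 fires, +1 burnt)
Step 2: cell (0,4)='T' (+3 fires, +3 burnt)
Step 3: cell (0,4)='T' (+5 fires, +3 burnt)
Step 4: cell (0,4)='T' (+4 fires, +5 burnt)
Step 5: cell (0,4)='F' (+4 fires, +4 burnt)
  -> target ignites at step 5
Step 6: cell (0,4)='.' (+2 fires, +4 burnt)
Step 7: cell (0,4)='.' (+1 fires, +2 burnt)
Step 8: cell (0,4)='.' (+0 fires, +1 burnt)
  fire out at step 8

5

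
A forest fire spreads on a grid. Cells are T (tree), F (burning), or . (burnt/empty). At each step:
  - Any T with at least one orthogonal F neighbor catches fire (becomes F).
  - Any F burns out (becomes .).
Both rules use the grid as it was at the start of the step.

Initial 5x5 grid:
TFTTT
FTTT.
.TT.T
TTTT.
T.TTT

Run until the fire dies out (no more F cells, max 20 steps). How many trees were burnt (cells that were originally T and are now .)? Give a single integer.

Step 1: +3 fires, +2 burnt (F count now 3)
Step 2: +3 fires, +3 burnt (F count now 3)
Step 3: +4 fires, +3 burnt (F count now 4)
Step 4: +2 fires, +4 burnt (F count now 2)
Step 5: +3 fires, +2 burnt (F count now 3)
Step 6: +1 fires, +3 burnt (F count now 1)
Step 7: +1 fires, +1 burnt (F count now 1)
Step 8: +0 fires, +1 burnt (F count now 0)
Fire out after step 8
Initially T: 18, now '.': 24
Total burnt (originally-T cells now '.'): 17

Answer: 17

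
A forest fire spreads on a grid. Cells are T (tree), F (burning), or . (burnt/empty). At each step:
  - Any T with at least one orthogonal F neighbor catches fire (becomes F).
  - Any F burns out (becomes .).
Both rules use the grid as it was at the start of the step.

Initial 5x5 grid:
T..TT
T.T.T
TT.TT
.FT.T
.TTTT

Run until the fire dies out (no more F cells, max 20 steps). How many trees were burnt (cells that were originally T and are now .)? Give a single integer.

Answer: 15

Derivation:
Step 1: +3 fires, +1 burnt (F count now 3)
Step 2: +2 fires, +3 burnt (F count now 2)
Step 3: +2 fires, +2 burnt (F count now 2)
Step 4: +2 fires, +2 burnt (F count now 2)
Step 5: +1 fires, +2 burnt (F count now 1)
Step 6: +1 fires, +1 burnt (F count now 1)
Step 7: +2 fires, +1 burnt (F count now 2)
Step 8: +1 fires, +2 burnt (F count now 1)
Step 9: +1 fires, +1 burnt (F count now 1)
Step 10: +0 fires, +1 burnt (F count now 0)
Fire out after step 10
Initially T: 16, now '.': 24
Total burnt (originally-T cells now '.'): 15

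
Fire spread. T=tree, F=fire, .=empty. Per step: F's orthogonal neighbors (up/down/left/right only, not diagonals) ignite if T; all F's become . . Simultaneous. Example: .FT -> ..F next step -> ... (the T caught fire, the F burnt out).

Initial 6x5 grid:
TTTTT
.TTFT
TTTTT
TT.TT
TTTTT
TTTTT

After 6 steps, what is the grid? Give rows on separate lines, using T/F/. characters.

Step 1: 4 trees catch fire, 1 burn out
  TTTFT
  .TF.F
  TTTFT
  TT.TT
  TTTTT
  TTTTT
Step 2: 6 trees catch fire, 4 burn out
  TTF.F
  .F...
  TTF.F
  TT.FT
  TTTTT
  TTTTT
Step 3: 4 trees catch fire, 6 burn out
  TF...
  .....
  TF...
  TT..F
  TTTFT
  TTTTT
Step 4: 6 trees catch fire, 4 burn out
  F....
  .....
  F....
  TF...
  TTF.F
  TTTFT
Step 5: 4 trees catch fire, 6 burn out
  .....
  .....
  .....
  F....
  TF...
  TTF.F
Step 6: 2 trees catch fire, 4 burn out
  .....
  .....
  .....
  .....
  F....
  TF...

.....
.....
.....
.....
F....
TF...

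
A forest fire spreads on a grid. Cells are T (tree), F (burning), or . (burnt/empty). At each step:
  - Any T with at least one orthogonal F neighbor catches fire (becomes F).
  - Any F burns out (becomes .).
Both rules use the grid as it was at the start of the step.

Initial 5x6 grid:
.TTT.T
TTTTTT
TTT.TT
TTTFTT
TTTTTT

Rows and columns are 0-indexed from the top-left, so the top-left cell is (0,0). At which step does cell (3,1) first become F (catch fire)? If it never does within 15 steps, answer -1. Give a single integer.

Step 1: cell (3,1)='T' (+3 fires, +1 burnt)
Step 2: cell (3,1)='F' (+6 fires, +3 burnt)
  -> target ignites at step 2
Step 3: cell (3,1)='.' (+7 fires, +6 burnt)
Step 4: cell (3,1)='.' (+6 fires, +7 burnt)
Step 5: cell (3,1)='.' (+4 fires, +6 burnt)
Step 6: cell (3,1)='.' (+0 fires, +4 burnt)
  fire out at step 6

2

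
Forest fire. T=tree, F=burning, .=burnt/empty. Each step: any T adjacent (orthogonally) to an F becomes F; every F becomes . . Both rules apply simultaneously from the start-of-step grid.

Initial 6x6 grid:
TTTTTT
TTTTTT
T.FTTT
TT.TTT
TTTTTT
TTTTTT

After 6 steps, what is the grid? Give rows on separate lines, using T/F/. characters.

Step 1: 2 trees catch fire, 1 burn out
  TTTTTT
  TTFTTT
  T..FTT
  TT.TTT
  TTTTTT
  TTTTTT
Step 2: 5 trees catch fire, 2 burn out
  TTFTTT
  TF.FTT
  T...FT
  TT.FTT
  TTTTTT
  TTTTTT
Step 3: 7 trees catch fire, 5 burn out
  TF.FTT
  F...FT
  T....F
  TT..FT
  TTTFTT
  TTTTTT
Step 4: 8 trees catch fire, 7 burn out
  F...FT
  .....F
  F.....
  TT...F
  TTF.FT
  TTTFTT
Step 5: 6 trees catch fire, 8 burn out
  .....F
  ......
  ......
  FT....
  TF...F
  TTF.FT
Step 6: 4 trees catch fire, 6 burn out
  ......
  ......
  ......
  .F....
  F.....
  TF...F

......
......
......
.F....
F.....
TF...F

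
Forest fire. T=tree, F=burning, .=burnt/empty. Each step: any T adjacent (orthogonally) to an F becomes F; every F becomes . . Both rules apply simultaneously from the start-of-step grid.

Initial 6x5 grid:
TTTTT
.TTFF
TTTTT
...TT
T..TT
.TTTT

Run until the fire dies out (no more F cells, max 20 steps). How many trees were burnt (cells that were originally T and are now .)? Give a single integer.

Step 1: +5 fires, +2 burnt (F count now 5)
Step 2: +5 fires, +5 burnt (F count now 5)
Step 3: +4 fires, +5 burnt (F count now 4)
Step 4: +4 fires, +4 burnt (F count now 4)
Step 5: +1 fires, +4 burnt (F count now 1)
Step 6: +1 fires, +1 burnt (F count now 1)
Step 7: +0 fires, +1 burnt (F count now 0)
Fire out after step 7
Initially T: 21, now '.': 29
Total burnt (originally-T cells now '.'): 20

Answer: 20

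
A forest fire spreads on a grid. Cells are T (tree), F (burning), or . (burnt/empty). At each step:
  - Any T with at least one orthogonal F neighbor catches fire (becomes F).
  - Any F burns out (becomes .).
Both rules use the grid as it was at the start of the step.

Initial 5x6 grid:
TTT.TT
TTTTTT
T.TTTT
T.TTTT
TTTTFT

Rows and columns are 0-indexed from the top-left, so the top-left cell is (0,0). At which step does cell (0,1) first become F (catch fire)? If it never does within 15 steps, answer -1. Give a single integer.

Step 1: cell (0,1)='T' (+3 fires, +1 burnt)
Step 2: cell (0,1)='T' (+4 fires, +3 burnt)
Step 3: cell (0,1)='T' (+5 fires, +4 burnt)
Step 4: cell (0,1)='T' (+5 fires, +5 burnt)
Step 5: cell (0,1)='T' (+3 fires, +5 burnt)
Step 6: cell (0,1)='T' (+3 fires, +3 burnt)
Step 7: cell (0,1)='F' (+2 fires, +3 burnt)
  -> target ignites at step 7
Step 8: cell (0,1)='.' (+1 fires, +2 burnt)
Step 9: cell (0,1)='.' (+0 fires, +1 burnt)
  fire out at step 9

7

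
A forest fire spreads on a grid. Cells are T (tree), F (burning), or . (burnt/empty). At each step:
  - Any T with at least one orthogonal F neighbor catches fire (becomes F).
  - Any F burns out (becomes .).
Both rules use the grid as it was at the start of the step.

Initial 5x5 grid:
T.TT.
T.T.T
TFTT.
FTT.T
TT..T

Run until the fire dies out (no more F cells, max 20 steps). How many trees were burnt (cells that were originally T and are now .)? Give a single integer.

Answer: 12

Derivation:
Step 1: +4 fires, +2 burnt (F count now 4)
Step 2: +5 fires, +4 burnt (F count now 5)
Step 3: +2 fires, +5 burnt (F count now 2)
Step 4: +1 fires, +2 burnt (F count now 1)
Step 5: +0 fires, +1 burnt (F count now 0)
Fire out after step 5
Initially T: 15, now '.': 22
Total burnt (originally-T cells now '.'): 12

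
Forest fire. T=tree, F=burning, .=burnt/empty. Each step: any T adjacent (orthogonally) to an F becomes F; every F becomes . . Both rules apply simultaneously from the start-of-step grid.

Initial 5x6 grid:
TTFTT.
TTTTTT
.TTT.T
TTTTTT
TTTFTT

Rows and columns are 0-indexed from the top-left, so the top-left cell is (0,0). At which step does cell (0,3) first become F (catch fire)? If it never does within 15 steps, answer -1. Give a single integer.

Step 1: cell (0,3)='F' (+6 fires, +2 burnt)
  -> target ignites at step 1
Step 2: cell (0,3)='.' (+10 fires, +6 burnt)
Step 3: cell (0,3)='.' (+6 fires, +10 burnt)
Step 4: cell (0,3)='.' (+3 fires, +6 burnt)
Step 5: cell (0,3)='.' (+0 fires, +3 burnt)
  fire out at step 5

1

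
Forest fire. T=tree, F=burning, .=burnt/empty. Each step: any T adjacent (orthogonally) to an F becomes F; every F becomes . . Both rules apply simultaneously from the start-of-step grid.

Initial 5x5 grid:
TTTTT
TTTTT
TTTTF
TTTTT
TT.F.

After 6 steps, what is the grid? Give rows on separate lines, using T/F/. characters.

Step 1: 4 trees catch fire, 2 burn out
  TTTTT
  TTTTF
  TTTF.
  TTTFF
  TT...
Step 2: 4 trees catch fire, 4 burn out
  TTTTF
  TTTF.
  TTF..
  TTF..
  TT...
Step 3: 4 trees catch fire, 4 burn out
  TTTF.
  TTF..
  TF...
  TF...
  TT...
Step 4: 5 trees catch fire, 4 burn out
  TTF..
  TF...
  F....
  F....
  TF...
Step 5: 3 trees catch fire, 5 burn out
  TF...
  F....
  .....
  .....
  F....
Step 6: 1 trees catch fire, 3 burn out
  F....
  .....
  .....
  .....
  .....

F....
.....
.....
.....
.....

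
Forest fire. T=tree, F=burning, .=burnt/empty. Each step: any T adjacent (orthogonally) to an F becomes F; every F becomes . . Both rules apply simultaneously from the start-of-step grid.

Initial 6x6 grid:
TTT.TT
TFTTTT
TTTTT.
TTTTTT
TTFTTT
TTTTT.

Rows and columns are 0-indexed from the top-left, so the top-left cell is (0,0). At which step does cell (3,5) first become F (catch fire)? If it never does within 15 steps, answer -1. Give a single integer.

Step 1: cell (3,5)='T' (+8 fires, +2 burnt)
Step 2: cell (3,5)='T' (+11 fires, +8 burnt)
Step 3: cell (3,5)='T' (+7 fires, +11 burnt)
Step 4: cell (3,5)='F' (+4 fires, +7 burnt)
  -> target ignites at step 4
Step 5: cell (3,5)='.' (+1 fires, +4 burnt)
Step 6: cell (3,5)='.' (+0 fires, +1 burnt)
  fire out at step 6

4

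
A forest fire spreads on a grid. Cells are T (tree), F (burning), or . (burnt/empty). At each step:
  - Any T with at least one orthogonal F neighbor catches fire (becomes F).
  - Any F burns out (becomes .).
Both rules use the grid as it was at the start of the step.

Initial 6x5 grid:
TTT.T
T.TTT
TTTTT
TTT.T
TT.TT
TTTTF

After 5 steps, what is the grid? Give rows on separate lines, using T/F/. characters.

Step 1: 2 trees catch fire, 1 burn out
  TTT.T
  T.TTT
  TTTTT
  TTT.T
  TT.TF
  TTTF.
Step 2: 3 trees catch fire, 2 burn out
  TTT.T
  T.TTT
  TTTTT
  TTT.F
  TT.F.
  TTF..
Step 3: 2 trees catch fire, 3 burn out
  TTT.T
  T.TTT
  TTTTF
  TTT..
  TT...
  TF...
Step 4: 4 trees catch fire, 2 burn out
  TTT.T
  T.TTF
  TTTF.
  TTT..
  TF...
  F....
Step 5: 5 trees catch fire, 4 burn out
  TTT.F
  T.TF.
  TTF..
  TFT..
  F....
  .....

TTT.F
T.TF.
TTF..
TFT..
F....
.....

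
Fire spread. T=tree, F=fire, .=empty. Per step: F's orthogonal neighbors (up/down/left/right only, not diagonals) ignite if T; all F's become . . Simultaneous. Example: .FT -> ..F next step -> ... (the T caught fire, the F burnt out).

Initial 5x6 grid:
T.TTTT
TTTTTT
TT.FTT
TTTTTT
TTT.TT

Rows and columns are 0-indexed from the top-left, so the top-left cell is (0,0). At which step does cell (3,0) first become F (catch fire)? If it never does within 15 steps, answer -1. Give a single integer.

Step 1: cell (3,0)='T' (+3 fires, +1 burnt)
Step 2: cell (3,0)='T' (+6 fires, +3 burnt)
Step 3: cell (3,0)='T' (+8 fires, +6 burnt)
Step 4: cell (3,0)='F' (+6 fires, +8 burnt)
  -> target ignites at step 4
Step 5: cell (3,0)='.' (+3 fires, +6 burnt)
Step 6: cell (3,0)='.' (+0 fires, +3 burnt)
  fire out at step 6

4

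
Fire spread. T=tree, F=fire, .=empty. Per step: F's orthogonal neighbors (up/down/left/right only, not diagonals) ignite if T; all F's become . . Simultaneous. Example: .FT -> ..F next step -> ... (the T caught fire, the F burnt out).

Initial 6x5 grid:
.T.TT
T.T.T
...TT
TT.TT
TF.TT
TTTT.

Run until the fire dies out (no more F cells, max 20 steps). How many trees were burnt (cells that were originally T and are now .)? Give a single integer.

Answer: 16

Derivation:
Step 1: +3 fires, +1 burnt (F count now 3)
Step 2: +3 fires, +3 burnt (F count now 3)
Step 3: +1 fires, +3 burnt (F count now 1)
Step 4: +1 fires, +1 burnt (F count now 1)
Step 5: +2 fires, +1 burnt (F count now 2)
Step 6: +2 fires, +2 burnt (F count now 2)
Step 7: +1 fires, +2 burnt (F count now 1)
Step 8: +1 fires, +1 burnt (F count now 1)
Step 9: +1 fires, +1 burnt (F count now 1)
Step 10: +1 fires, +1 burnt (F count now 1)
Step 11: +0 fires, +1 burnt (F count now 0)
Fire out after step 11
Initially T: 19, now '.': 27
Total burnt (originally-T cells now '.'): 16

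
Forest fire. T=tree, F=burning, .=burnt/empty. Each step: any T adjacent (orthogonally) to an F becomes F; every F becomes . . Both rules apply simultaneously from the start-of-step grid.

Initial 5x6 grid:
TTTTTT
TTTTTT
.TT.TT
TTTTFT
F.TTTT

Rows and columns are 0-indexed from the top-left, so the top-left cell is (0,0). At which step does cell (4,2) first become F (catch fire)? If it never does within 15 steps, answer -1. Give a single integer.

Step 1: cell (4,2)='T' (+5 fires, +2 burnt)
Step 2: cell (4,2)='T' (+6 fires, +5 burnt)
Step 3: cell (4,2)='F' (+6 fires, +6 burnt)
  -> target ignites at step 3
Step 4: cell (4,2)='.' (+4 fires, +6 burnt)
Step 5: cell (4,2)='.' (+3 fires, +4 burnt)
Step 6: cell (4,2)='.' (+1 fires, +3 burnt)
Step 7: cell (4,2)='.' (+0 fires, +1 burnt)
  fire out at step 7

3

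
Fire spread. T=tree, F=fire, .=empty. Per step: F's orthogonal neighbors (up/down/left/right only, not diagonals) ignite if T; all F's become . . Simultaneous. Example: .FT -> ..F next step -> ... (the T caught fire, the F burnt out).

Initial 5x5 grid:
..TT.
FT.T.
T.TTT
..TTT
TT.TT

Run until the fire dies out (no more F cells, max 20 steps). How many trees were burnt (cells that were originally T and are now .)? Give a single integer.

Answer: 2

Derivation:
Step 1: +2 fires, +1 burnt (F count now 2)
Step 2: +0 fires, +2 burnt (F count now 0)
Fire out after step 2
Initially T: 15, now '.': 12
Total burnt (originally-T cells now '.'): 2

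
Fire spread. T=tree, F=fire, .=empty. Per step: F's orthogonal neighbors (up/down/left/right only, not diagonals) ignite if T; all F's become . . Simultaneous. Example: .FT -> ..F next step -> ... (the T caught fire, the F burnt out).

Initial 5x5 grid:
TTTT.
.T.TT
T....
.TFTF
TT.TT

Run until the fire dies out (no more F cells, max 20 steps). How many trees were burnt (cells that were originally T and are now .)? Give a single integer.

Answer: 6

Derivation:
Step 1: +3 fires, +2 burnt (F count now 3)
Step 2: +2 fires, +3 burnt (F count now 2)
Step 3: +1 fires, +2 burnt (F count now 1)
Step 4: +0 fires, +1 burnt (F count now 0)
Fire out after step 4
Initially T: 14, now '.': 17
Total burnt (originally-T cells now '.'): 6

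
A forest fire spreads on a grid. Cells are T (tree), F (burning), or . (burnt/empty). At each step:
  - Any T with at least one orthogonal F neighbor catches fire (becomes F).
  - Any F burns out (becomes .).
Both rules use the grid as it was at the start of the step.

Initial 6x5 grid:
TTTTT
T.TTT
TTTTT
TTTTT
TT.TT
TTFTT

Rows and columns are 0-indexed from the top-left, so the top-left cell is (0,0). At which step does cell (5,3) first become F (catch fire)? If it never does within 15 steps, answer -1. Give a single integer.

Step 1: cell (5,3)='F' (+2 fires, +1 burnt)
  -> target ignites at step 1
Step 2: cell (5,3)='.' (+4 fires, +2 burnt)
Step 3: cell (5,3)='.' (+4 fires, +4 burnt)
Step 4: cell (5,3)='.' (+5 fires, +4 burnt)
Step 5: cell (5,3)='.' (+4 fires, +5 burnt)
Step 6: cell (5,3)='.' (+4 fires, +4 burnt)
Step 7: cell (5,3)='.' (+3 fires, +4 burnt)
Step 8: cell (5,3)='.' (+1 fires, +3 burnt)
Step 9: cell (5,3)='.' (+0 fires, +1 burnt)
  fire out at step 9

1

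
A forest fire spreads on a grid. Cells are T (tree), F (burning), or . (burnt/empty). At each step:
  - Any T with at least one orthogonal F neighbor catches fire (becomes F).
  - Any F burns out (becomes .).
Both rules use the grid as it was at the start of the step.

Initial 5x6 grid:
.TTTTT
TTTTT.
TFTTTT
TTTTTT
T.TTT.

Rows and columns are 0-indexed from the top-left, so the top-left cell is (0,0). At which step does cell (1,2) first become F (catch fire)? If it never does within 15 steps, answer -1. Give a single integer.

Step 1: cell (1,2)='T' (+4 fires, +1 burnt)
Step 2: cell (1,2)='F' (+6 fires, +4 burnt)
  -> target ignites at step 2
Step 3: cell (1,2)='.' (+6 fires, +6 burnt)
Step 4: cell (1,2)='.' (+5 fires, +6 burnt)
Step 5: cell (1,2)='.' (+3 fires, +5 burnt)
Step 6: cell (1,2)='.' (+1 fires, +3 burnt)
Step 7: cell (1,2)='.' (+0 fires, +1 burnt)
  fire out at step 7

2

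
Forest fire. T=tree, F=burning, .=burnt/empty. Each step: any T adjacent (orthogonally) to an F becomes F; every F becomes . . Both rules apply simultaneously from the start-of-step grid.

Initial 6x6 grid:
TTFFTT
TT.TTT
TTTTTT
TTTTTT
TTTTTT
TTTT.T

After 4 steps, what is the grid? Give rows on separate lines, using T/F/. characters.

Step 1: 3 trees catch fire, 2 burn out
  TF..FT
  TT.FTT
  TTTTTT
  TTTTTT
  TTTTTT
  TTTT.T
Step 2: 5 trees catch fire, 3 burn out
  F....F
  TF..FT
  TTTFTT
  TTTTTT
  TTTTTT
  TTTT.T
Step 3: 6 trees catch fire, 5 burn out
  ......
  F....F
  TFF.FT
  TTTFTT
  TTTTTT
  TTTT.T
Step 4: 6 trees catch fire, 6 burn out
  ......
  ......
  F....F
  TFF.FT
  TTTFTT
  TTTT.T

......
......
F....F
TFF.FT
TTTFTT
TTTT.T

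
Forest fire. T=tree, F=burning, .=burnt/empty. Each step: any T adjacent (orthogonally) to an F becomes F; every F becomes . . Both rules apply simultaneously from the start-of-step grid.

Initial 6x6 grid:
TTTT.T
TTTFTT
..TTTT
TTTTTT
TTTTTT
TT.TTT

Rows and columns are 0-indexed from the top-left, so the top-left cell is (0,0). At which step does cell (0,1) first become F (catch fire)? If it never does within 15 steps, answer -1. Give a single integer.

Step 1: cell (0,1)='T' (+4 fires, +1 burnt)
Step 2: cell (0,1)='T' (+6 fires, +4 burnt)
Step 3: cell (0,1)='F' (+7 fires, +6 burnt)
  -> target ignites at step 3
Step 4: cell (0,1)='.' (+6 fires, +7 burnt)
Step 5: cell (0,1)='.' (+4 fires, +6 burnt)
Step 6: cell (0,1)='.' (+3 fires, +4 burnt)
Step 7: cell (0,1)='.' (+1 fires, +3 burnt)
Step 8: cell (0,1)='.' (+0 fires, +1 burnt)
  fire out at step 8

3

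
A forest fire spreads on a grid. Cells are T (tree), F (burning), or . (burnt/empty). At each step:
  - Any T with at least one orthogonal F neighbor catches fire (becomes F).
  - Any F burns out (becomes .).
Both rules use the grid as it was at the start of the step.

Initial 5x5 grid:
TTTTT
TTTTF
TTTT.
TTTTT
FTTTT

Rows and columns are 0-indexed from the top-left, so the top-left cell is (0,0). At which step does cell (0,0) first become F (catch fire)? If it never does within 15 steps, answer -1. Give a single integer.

Step 1: cell (0,0)='T' (+4 fires, +2 burnt)
Step 2: cell (0,0)='T' (+6 fires, +4 burnt)
Step 3: cell (0,0)='T' (+8 fires, +6 burnt)
Step 4: cell (0,0)='F' (+4 fires, +8 burnt)
  -> target ignites at step 4
Step 5: cell (0,0)='.' (+0 fires, +4 burnt)
  fire out at step 5

4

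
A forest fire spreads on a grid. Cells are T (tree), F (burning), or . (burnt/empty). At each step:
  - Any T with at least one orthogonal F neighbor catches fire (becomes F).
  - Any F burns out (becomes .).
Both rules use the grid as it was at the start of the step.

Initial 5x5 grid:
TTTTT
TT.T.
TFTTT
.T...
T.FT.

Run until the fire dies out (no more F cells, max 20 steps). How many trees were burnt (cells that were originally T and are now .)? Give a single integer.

Answer: 14

Derivation:
Step 1: +5 fires, +2 burnt (F count now 5)
Step 2: +3 fires, +5 burnt (F count now 3)
Step 3: +4 fires, +3 burnt (F count now 4)
Step 4: +1 fires, +4 burnt (F count now 1)
Step 5: +1 fires, +1 burnt (F count now 1)
Step 6: +0 fires, +1 burnt (F count now 0)
Fire out after step 6
Initially T: 15, now '.': 24
Total burnt (originally-T cells now '.'): 14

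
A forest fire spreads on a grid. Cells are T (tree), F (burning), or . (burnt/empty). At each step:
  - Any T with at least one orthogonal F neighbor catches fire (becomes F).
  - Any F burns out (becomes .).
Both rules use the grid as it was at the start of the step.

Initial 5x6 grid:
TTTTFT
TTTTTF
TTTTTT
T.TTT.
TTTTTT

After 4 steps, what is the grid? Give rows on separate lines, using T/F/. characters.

Step 1: 4 trees catch fire, 2 burn out
  TTTF.F
  TTTTF.
  TTTTTF
  T.TTT.
  TTTTTT
Step 2: 3 trees catch fire, 4 burn out
  TTF...
  TTTF..
  TTTTF.
  T.TTT.
  TTTTTT
Step 3: 4 trees catch fire, 3 burn out
  TF....
  TTF...
  TTTF..
  T.TTF.
  TTTTTT
Step 4: 5 trees catch fire, 4 burn out
  F.....
  TF....
  TTF...
  T.TF..
  TTTTFT

F.....
TF....
TTF...
T.TF..
TTTTFT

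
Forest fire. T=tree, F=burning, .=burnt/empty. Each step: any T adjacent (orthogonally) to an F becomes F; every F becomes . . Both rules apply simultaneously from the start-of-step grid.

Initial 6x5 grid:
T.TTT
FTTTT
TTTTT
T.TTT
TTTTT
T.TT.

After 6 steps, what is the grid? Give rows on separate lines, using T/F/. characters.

Step 1: 3 trees catch fire, 1 burn out
  F.TTT
  .FTTT
  FTTTT
  T.TTT
  TTTTT
  T.TT.
Step 2: 3 trees catch fire, 3 burn out
  ..TTT
  ..FTT
  .FTTT
  F.TTT
  TTTTT
  T.TT.
Step 3: 4 trees catch fire, 3 burn out
  ..FTT
  ...FT
  ..FTT
  ..TTT
  FTTTT
  T.TT.
Step 4: 6 trees catch fire, 4 burn out
  ...FT
  ....F
  ...FT
  ..FTT
  .FTTT
  F.TT.
Step 5: 4 trees catch fire, 6 burn out
  ....F
  .....
  ....F
  ...FT
  ..FTT
  ..TT.
Step 6: 3 trees catch fire, 4 burn out
  .....
  .....
  .....
  ....F
  ...FT
  ..FT.

.....
.....
.....
....F
...FT
..FT.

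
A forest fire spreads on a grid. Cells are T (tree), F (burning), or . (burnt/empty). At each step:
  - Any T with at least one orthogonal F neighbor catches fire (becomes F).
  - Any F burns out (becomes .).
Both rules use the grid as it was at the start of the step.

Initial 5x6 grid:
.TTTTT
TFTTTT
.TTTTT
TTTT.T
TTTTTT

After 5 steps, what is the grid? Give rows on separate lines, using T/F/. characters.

Step 1: 4 trees catch fire, 1 burn out
  .FTTTT
  F.FTTT
  .FTTTT
  TTTT.T
  TTTTTT
Step 2: 4 trees catch fire, 4 burn out
  ..FTTT
  ...FTT
  ..FTTT
  TFTT.T
  TTTTTT
Step 3: 6 trees catch fire, 4 burn out
  ...FTT
  ....FT
  ...FTT
  F.FT.T
  TFTTTT
Step 4: 6 trees catch fire, 6 burn out
  ....FT
  .....F
  ....FT
  ...F.T
  F.FTTT
Step 5: 3 trees catch fire, 6 burn out
  .....F
  ......
  .....F
  .....T
  ...FTT

.....F
......
.....F
.....T
...FTT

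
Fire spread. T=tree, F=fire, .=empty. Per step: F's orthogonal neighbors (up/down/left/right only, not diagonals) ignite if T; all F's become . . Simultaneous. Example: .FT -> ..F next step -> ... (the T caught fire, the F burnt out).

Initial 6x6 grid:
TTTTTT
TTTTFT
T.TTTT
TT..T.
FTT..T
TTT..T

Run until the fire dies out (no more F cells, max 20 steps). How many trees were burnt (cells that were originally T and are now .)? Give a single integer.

Step 1: +7 fires, +2 burnt (F count now 7)
Step 2: +10 fires, +7 burnt (F count now 10)
Step 3: +5 fires, +10 burnt (F count now 5)
Step 4: +2 fires, +5 burnt (F count now 2)
Step 5: +0 fires, +2 burnt (F count now 0)
Fire out after step 5
Initially T: 26, now '.': 34
Total burnt (originally-T cells now '.'): 24

Answer: 24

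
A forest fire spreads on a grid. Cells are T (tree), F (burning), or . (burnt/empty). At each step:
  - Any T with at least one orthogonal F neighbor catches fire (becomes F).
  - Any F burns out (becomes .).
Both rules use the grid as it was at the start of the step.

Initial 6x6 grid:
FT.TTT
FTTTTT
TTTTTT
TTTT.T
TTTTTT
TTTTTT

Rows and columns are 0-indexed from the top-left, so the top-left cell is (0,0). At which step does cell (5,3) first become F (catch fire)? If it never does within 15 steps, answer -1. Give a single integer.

Step 1: cell (5,3)='T' (+3 fires, +2 burnt)
Step 2: cell (5,3)='T' (+3 fires, +3 burnt)
Step 3: cell (5,3)='T' (+4 fires, +3 burnt)
Step 4: cell (5,3)='T' (+6 fires, +4 burnt)
Step 5: cell (5,3)='T' (+6 fires, +6 burnt)
Step 6: cell (5,3)='T' (+4 fires, +6 burnt)
Step 7: cell (5,3)='F' (+3 fires, +4 burnt)
  -> target ignites at step 7
Step 8: cell (5,3)='.' (+2 fires, +3 burnt)
Step 9: cell (5,3)='.' (+1 fires, +2 burnt)
Step 10: cell (5,3)='.' (+0 fires, +1 burnt)
  fire out at step 10

7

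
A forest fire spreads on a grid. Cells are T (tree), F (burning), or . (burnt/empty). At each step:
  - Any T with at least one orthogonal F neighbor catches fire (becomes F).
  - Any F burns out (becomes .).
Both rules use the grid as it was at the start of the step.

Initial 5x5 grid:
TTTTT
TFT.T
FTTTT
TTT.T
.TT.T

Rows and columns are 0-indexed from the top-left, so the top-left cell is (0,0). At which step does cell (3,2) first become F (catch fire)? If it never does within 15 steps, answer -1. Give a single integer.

Step 1: cell (3,2)='T' (+5 fires, +2 burnt)
Step 2: cell (3,2)='T' (+4 fires, +5 burnt)
Step 3: cell (3,2)='F' (+4 fires, +4 burnt)
  -> target ignites at step 3
Step 4: cell (3,2)='.' (+3 fires, +4 burnt)
Step 5: cell (3,2)='.' (+2 fires, +3 burnt)
Step 6: cell (3,2)='.' (+1 fires, +2 burnt)
Step 7: cell (3,2)='.' (+0 fires, +1 burnt)
  fire out at step 7

3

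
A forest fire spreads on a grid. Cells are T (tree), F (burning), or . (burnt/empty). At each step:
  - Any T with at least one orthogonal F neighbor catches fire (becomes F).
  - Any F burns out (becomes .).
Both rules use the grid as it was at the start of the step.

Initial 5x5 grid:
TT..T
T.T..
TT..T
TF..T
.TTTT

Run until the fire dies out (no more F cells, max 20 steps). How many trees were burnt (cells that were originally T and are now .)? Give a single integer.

Step 1: +3 fires, +1 burnt (F count now 3)
Step 2: +2 fires, +3 burnt (F count now 2)
Step 3: +2 fires, +2 burnt (F count now 2)
Step 4: +2 fires, +2 burnt (F count now 2)
Step 5: +2 fires, +2 burnt (F count now 2)
Step 6: +1 fires, +2 burnt (F count now 1)
Step 7: +0 fires, +1 burnt (F count now 0)
Fire out after step 7
Initially T: 14, now '.': 23
Total burnt (originally-T cells now '.'): 12

Answer: 12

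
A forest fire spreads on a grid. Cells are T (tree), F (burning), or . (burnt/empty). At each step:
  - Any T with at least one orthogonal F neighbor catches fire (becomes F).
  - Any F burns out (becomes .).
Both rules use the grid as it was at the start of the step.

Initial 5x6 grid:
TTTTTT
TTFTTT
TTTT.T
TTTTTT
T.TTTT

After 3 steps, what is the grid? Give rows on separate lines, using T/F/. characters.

Step 1: 4 trees catch fire, 1 burn out
  TTFTTT
  TF.FTT
  TTFT.T
  TTTTTT
  T.TTTT
Step 2: 7 trees catch fire, 4 burn out
  TF.FTT
  F...FT
  TF.F.T
  TTFTTT
  T.TTTT
Step 3: 7 trees catch fire, 7 burn out
  F...FT
  .....F
  F....T
  TF.FTT
  T.FTTT

F...FT
.....F
F....T
TF.FTT
T.FTTT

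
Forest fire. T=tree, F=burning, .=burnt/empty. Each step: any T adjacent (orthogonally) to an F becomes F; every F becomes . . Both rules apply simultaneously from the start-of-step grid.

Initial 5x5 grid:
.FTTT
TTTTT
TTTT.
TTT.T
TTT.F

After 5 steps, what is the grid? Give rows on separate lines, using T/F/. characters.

Step 1: 3 trees catch fire, 2 burn out
  ..FTT
  TFTTT
  TTTT.
  TTT.F
  TTT..
Step 2: 4 trees catch fire, 3 burn out
  ...FT
  F.FTT
  TFTT.
  TTT..
  TTT..
Step 3: 5 trees catch fire, 4 burn out
  ....F
  ...FT
  F.FT.
  TFT..
  TTT..
Step 4: 5 trees catch fire, 5 burn out
  .....
  ....F
  ...F.
  F.F..
  TFT..
Step 5: 2 trees catch fire, 5 burn out
  .....
  .....
  .....
  .....
  F.F..

.....
.....
.....
.....
F.F..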